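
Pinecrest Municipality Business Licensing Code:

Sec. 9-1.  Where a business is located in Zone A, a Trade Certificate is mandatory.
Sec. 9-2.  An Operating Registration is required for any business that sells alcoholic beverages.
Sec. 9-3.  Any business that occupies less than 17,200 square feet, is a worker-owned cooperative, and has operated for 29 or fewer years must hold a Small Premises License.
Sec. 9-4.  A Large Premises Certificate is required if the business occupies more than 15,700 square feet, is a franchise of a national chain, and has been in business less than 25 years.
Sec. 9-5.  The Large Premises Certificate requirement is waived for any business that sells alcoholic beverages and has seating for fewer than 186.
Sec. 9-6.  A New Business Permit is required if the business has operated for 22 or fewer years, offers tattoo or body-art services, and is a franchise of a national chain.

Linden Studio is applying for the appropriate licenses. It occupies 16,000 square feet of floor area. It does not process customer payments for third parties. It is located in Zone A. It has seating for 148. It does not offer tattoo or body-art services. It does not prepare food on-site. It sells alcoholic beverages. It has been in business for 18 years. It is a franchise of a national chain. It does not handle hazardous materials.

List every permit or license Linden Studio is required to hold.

Operating Registration, Trade Certificate

Sec. 9-1. is located in Zone A → Trade Certificate required.
Sec. 9-2. sells alcoholic beverages → Operating Registration required.
Sec. 9-3. floor area 16,000 square feet < 17,200 square feet; is a franchise of a national chain (not: is a worker-owned cooperative); years in business 18 ≤ 29 → Small Premises License not required.
Sec. 9-4. floor area 16,000 square feet > 15,700 square feet; is a franchise of a national chain; years in business 18 < 25 → Large Premises Certificate required.
Sec. 9-5. sells alcoholic beverages; seating 148 < 186 → exempt from Large Premises Certificate.
Sec. 9-6. years in business 18 ≤ 22; does not offer tattoo or body-art services; is a franchise of a national chain → New Business Permit not required.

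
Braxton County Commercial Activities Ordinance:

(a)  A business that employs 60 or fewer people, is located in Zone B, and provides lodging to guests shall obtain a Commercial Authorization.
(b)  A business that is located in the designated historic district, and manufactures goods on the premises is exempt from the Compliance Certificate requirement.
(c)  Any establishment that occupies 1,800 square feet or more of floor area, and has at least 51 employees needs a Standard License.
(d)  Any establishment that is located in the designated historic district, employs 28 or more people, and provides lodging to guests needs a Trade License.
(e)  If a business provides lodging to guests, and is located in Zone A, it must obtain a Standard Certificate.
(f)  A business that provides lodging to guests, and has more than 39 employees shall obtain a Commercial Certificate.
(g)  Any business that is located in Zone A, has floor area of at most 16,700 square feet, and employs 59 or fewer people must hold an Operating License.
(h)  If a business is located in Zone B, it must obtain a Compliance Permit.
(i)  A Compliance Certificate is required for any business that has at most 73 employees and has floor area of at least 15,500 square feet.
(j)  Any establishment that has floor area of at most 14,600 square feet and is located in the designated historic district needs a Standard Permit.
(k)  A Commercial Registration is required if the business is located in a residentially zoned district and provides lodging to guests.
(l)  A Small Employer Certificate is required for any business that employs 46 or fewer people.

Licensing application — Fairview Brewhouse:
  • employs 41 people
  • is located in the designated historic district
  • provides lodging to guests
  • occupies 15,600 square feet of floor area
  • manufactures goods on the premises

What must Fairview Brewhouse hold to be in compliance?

(a) employees 41 ≤ 60; is located in the designated historic district (not: is located in Zone B); provides lodging to guests → Commercial Authorization not required.
(b) is located in the designated historic district; manufactures goods on the premises → exempt from Compliance Certificate.
(c) floor area 15,600 square feet ≥ 1,800 square feet; employees 41 < 51 → Standard License not required.
(d) is located in the designated historic district; employees 41 ≥ 28; provides lodging to guests → Trade License required.
(e) provides lodging to guests; is located in the designated historic district (not: is located in Zone A) → Standard Certificate not required.
(f) provides lodging to guests; employees 41 > 39 → Commercial Certificate required.
(g) is located in the designated historic district (not: is located in Zone A); floor area 15,600 square feet ≤ 16,700 square feet; employees 41 ≤ 59 → Operating License not required.
(h) is located in the designated historic district (not: is located in Zone B) → Compliance Permit not required.
(i) employees 41 ≤ 73; floor area 15,600 square feet ≥ 15,500 square feet → Compliance Certificate required.
(j) floor area 15,600 square feet > 14,600 square feet; is located in the designated historic district → Standard Permit not required.
(k) is located in the designated historic district (not: is located in a residentially zoned district); provides lodging to guests → Commercial Registration not required.
(l) employees 41 ≤ 46 → Small Employer Certificate required.

Commercial Certificate, Small Employer Certificate, Trade License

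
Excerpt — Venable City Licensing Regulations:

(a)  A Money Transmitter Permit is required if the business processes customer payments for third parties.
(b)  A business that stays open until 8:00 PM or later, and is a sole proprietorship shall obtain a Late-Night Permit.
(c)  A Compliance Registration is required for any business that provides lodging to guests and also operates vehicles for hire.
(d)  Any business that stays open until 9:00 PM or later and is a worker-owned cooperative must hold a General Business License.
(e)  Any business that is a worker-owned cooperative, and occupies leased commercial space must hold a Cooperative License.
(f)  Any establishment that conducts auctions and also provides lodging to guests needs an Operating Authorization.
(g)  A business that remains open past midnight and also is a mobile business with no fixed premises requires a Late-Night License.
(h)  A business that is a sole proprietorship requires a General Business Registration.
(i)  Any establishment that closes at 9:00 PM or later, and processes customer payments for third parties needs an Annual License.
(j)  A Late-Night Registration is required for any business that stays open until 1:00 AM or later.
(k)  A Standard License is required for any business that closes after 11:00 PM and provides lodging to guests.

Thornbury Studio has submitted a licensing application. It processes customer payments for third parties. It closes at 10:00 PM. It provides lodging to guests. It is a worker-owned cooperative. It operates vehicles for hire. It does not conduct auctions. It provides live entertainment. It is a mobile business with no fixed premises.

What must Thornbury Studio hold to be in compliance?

(a) processes customer payments for third parties → Money Transmitter Permit required.
(b) closes 10:00 PM, after 8:00 PM; is a worker-owned cooperative (not: is a sole proprietorship) → Late-Night Permit not required.
(c) provides lodging to guests; operates vehicles for hire → Compliance Registration required.
(d) closes 10:00 PM, after 9:00 PM; is a worker-owned cooperative → General Business License required.
(e) is a worker-owned cooperative; is a mobile business with no fixed premises (not: occupies leased commercial space) → Cooperative License not required.
(f) does not conduct auctions; provides lodging to guests → Operating Authorization not required.
(g) closes 10:00 PM, at/before midnight; is a mobile business with no fixed premises → Late-Night License not required.
(h) is a worker-owned cooperative (not: is a sole proprietorship) → General Business Registration not required.
(i) closes 10:00 PM, after 9:00 PM; processes customer payments for third parties → Annual License required.
(j) closes 10:00 PM, at/before 1:00 AM → Late-Night Registration not required.
(k) closes 10:00 PM, at/before 11:00 PM; provides lodging to guests → Standard License not required.

Annual License, Compliance Registration, General Business License, Money Transmitter Permit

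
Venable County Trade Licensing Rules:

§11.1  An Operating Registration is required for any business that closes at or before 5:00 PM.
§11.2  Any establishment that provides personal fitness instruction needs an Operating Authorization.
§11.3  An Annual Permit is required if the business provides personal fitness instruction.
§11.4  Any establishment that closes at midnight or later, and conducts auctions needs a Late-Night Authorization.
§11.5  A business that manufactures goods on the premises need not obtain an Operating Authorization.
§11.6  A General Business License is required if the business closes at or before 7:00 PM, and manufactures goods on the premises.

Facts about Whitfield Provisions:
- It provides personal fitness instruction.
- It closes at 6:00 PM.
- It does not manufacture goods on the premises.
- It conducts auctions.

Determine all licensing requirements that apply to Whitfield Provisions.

Annual Permit, Operating Authorization

§11.1 closes 6:00 PM, after 5:00 PM → Operating Registration not required.
§11.2 provides personal fitness instruction → Operating Authorization required.
§11.3 provides personal fitness instruction → Annual Permit required.
§11.4 closes 6:00 PM, at/before midnight; conducts auctions → Late-Night Authorization not required.
§11.5 does not manufacture goods on the premises → Operating Authorization exemption does not apply.
§11.6 closes 6:00 PM, at/before 7:00 PM; does not manufacture goods on the premises → General Business License not required.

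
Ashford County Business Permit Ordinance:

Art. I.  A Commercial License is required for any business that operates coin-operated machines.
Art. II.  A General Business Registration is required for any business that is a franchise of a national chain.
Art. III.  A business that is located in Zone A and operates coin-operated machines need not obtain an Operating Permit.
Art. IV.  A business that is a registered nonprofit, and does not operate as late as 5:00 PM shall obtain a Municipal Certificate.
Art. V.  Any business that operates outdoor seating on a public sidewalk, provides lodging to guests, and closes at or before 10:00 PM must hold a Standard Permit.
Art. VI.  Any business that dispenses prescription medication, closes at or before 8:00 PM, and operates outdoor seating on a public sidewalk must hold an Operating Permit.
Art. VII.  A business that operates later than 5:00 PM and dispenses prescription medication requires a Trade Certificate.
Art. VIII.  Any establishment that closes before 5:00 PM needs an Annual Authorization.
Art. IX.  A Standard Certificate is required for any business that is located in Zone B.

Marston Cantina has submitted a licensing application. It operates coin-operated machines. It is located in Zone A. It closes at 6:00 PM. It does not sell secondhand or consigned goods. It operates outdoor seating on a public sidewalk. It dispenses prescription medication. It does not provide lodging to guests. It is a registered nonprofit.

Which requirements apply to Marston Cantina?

Art. I. operates coin-operated machines → Commercial License required.
Art. II. is a registered nonprofit (not: is a franchise of a national chain) → General Business Registration not required.
Art. III. is located in Zone A; operates coin-operated machines → exempt from Operating Permit.
Art. IV. is a registered nonprofit; closes 6:00 PM, after 5:00 PM → Municipal Certificate not required.
Art. V. operates outdoor seating on a public sidewalk; does not provide lodging to guests; closes 6:00 PM, at/before 10:00 PM → Standard Permit not required.
Art. VI. dispenses prescription medication; closes 6:00 PM, at/before 8:00 PM; operates outdoor seating on a public sidewalk → Operating Permit required.
Art. VII. closes 6:00 PM, after 5:00 PM; dispenses prescription medication → Trade Certificate required.
Art. VIII. closes 6:00 PM, after 5:00 PM → Annual Authorization not required.
Art. IX. is located in Zone A (not: is located in Zone B) → Standard Certificate not required.

Commercial License, Trade Certificate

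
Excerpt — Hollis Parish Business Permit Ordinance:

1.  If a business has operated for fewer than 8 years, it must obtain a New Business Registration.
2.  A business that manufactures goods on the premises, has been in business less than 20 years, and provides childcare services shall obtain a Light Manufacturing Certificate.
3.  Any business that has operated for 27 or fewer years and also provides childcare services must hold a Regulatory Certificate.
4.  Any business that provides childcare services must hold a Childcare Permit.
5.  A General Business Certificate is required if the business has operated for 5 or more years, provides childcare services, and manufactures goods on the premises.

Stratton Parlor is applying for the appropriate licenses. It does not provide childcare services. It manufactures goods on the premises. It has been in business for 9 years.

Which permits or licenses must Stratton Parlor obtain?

None

1. years in business 9 ≥ 8 → New Business Registration not required.
2. manufactures goods on the premises; years in business 9 < 20; does not provide childcare services → Light Manufacturing Certificate not required.
3. years in business 9 ≤ 27; does not provide childcare services → Regulatory Certificate not required.
4. does not provide childcare services → Childcare Permit not required.
5. years in business 9 ≥ 5; does not provide childcare services; manufactures goods on the premises → General Business Certificate not required.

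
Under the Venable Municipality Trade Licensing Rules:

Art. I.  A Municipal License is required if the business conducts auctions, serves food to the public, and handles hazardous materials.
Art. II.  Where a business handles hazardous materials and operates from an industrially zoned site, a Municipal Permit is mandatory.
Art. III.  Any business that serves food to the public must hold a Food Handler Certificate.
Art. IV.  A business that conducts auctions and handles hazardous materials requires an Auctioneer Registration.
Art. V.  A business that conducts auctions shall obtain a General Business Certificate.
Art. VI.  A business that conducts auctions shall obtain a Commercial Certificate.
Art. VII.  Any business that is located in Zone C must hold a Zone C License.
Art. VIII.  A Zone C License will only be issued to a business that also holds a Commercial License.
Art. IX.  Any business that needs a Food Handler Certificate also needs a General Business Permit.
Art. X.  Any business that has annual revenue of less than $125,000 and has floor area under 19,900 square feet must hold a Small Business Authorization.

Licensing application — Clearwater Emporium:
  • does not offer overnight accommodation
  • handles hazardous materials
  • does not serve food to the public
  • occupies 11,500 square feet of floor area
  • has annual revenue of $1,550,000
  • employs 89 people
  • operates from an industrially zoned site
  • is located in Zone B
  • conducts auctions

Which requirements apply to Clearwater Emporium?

Art. I. conducts auctions; does not serve food to the public; handles hazardous materials → Municipal License not required.
Art. II. handles hazardous materials; operates from an industrially zoned site → Municipal Permit required.
Art. III. does not serve food to the public → Food Handler Certificate not required.
Art. IV. conducts auctions; handles hazardous materials → Auctioneer Registration required.
Art. V. conducts auctions → General Business Certificate required.
Art. VI. conducts auctions → Commercial Certificate required.
Art. VII. is located in Zone B (not: is located in Zone C) → Zone C License not required.
Art. VIII. Zone C License is not required → no effect.
Art. IX. Food Handler Certificate is not required → no effect.
Art. X. revenue $1,550,000 ≥ $125,000; floor area 11,500 square feet < 19,900 square feet → Small Business Authorization not required.

Auctioneer Registration, Commercial Certificate, General Business Certificate, Municipal Permit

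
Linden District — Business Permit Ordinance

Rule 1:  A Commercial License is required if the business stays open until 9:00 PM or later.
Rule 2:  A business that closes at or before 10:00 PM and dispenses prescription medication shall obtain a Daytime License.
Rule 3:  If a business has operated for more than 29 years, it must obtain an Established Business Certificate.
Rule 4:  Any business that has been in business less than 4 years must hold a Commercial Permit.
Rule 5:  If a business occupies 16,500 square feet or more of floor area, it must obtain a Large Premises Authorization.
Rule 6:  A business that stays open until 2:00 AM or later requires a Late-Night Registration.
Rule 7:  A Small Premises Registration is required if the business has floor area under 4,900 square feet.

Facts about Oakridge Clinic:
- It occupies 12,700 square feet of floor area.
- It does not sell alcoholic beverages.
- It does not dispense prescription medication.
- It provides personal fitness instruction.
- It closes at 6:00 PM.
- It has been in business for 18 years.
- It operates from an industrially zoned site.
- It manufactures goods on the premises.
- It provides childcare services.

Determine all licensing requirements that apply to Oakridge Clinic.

None

Rule 1: closes 6:00 PM, at/before 9:00 PM → Commercial License not required.
Rule 2: closes 6:00 PM, at/before 10:00 PM; does not dispense prescription medication → Daytime License not required.
Rule 3: years in business 18 ≤ 29 → Established Business Certificate not required.
Rule 4: years in business 18 ≥ 4 → Commercial Permit not required.
Rule 5: floor area 12,700 square feet < 16,500 square feet → Large Premises Authorization not required.
Rule 6: closes 6:00 PM, at/before 2:00 AM → Late-Night Registration not required.
Rule 7: floor area 12,700 square feet ≥ 4,900 square feet → Small Premises Registration not required.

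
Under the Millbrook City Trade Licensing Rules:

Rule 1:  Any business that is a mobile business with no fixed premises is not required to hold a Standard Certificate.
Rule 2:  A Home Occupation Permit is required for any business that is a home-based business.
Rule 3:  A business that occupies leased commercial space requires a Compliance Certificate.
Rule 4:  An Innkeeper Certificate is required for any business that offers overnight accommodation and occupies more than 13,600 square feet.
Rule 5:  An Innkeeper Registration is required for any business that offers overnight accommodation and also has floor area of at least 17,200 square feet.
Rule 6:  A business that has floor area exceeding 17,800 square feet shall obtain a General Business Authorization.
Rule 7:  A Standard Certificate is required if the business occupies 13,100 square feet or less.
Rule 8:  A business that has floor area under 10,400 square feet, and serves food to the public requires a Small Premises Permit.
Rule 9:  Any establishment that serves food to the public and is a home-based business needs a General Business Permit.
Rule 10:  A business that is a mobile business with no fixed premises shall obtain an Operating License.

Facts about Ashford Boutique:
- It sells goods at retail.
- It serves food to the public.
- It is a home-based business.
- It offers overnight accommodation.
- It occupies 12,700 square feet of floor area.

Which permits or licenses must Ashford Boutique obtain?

General Business Permit, Home Occupation Permit, Standard Certificate

Rule 1: is a home-based business (not: is a mobile business with no fixed premises) → Standard Certificate exemption does not apply.
Rule 2: is a home-based business → Home Occupation Permit required.
Rule 3: is a home-based business (not: occupies leased commercial space) → Compliance Certificate not required.
Rule 4: offers overnight accommodation; floor area 12,700 square feet ≤ 13,600 square feet → Innkeeper Certificate not required.
Rule 5: offers overnight accommodation; floor area 12,700 square feet < 17,200 square feet → Innkeeper Registration not required.
Rule 6: floor area 12,700 square feet ≤ 17,800 square feet → General Business Authorization not required.
Rule 7: floor area 12,700 square feet ≤ 13,100 square feet → Standard Certificate required.
Rule 8: floor area 12,700 square feet ≥ 10,400 square feet; serves food to the public → Small Premises Permit not required.
Rule 9: serves food to the public; is a home-based business → General Business Permit required.
Rule 10: is a home-based business (not: is a mobile business with no fixed premises) → Operating License not required.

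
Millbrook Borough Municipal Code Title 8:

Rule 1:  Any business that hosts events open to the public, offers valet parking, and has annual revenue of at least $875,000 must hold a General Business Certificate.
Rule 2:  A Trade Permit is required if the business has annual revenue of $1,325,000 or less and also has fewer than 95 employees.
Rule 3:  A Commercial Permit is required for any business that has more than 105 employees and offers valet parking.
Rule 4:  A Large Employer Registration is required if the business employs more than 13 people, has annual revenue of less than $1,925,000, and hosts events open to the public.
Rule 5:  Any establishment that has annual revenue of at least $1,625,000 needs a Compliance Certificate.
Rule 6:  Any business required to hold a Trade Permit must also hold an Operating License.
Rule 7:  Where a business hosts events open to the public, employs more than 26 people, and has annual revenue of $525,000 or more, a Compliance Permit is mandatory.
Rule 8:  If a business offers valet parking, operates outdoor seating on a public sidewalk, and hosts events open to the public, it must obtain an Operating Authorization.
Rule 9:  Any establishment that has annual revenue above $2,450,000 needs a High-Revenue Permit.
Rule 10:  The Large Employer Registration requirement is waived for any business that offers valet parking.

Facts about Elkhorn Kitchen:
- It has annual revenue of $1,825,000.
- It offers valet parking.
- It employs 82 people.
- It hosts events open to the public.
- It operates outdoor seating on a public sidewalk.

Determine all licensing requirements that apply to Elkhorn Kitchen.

Compliance Certificate, Compliance Permit, General Business Certificate, Operating Authorization

Rule 1: hosts events open to the public; offers valet parking; revenue $1,825,000 ≥ $875,000 → General Business Certificate required.
Rule 2: revenue $1,825,000 > $1,325,000; employees 82 < 95 → Trade Permit not required.
Rule 3: employees 82 ≤ 105; offers valet parking → Commercial Permit not required.
Rule 4: employees 82 > 13; revenue $1,825,000 < $1,925,000; hosts events open to the public → Large Employer Registration required.
Rule 5: revenue $1,825,000 ≥ $1,625,000 → Compliance Certificate required.
Rule 6: Trade Permit is not required → no effect.
Rule 7: hosts events open to the public; employees 82 > 26; revenue $1,825,000 ≥ $525,000 → Compliance Permit required.
Rule 8: offers valet parking; operates outdoor seating on a public sidewalk; hosts events open to the public → Operating Authorization required.
Rule 9: revenue $1,825,000 ≤ $2,450,000 → High-Revenue Permit not required.
Rule 10: offers valet parking → exempt from Large Employer Registration.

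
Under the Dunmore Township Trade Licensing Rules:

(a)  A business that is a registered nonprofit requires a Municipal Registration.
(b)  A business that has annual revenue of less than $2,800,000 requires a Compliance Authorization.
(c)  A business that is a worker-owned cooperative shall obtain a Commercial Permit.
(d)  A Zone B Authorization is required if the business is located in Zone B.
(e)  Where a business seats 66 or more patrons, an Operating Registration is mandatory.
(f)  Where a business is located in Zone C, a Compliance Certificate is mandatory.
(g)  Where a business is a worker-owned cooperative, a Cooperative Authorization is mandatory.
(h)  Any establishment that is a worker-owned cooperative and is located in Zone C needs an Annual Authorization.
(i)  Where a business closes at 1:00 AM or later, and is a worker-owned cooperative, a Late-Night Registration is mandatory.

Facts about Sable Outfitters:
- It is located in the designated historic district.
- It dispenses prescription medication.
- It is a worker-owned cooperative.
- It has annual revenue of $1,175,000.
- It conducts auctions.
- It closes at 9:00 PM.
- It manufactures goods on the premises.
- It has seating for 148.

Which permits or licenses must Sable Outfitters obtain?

(a) is a worker-owned cooperative (not: is a registered nonprofit) → Municipal Registration not required.
(b) revenue $1,175,000 < $2,800,000 → Compliance Authorization required.
(c) is a worker-owned cooperative → Commercial Permit required.
(d) is located in the designated historic district (not: is located in Zone B) → Zone B Authorization not required.
(e) seating 148 ≥ 66 → Operating Registration required.
(f) is located in the designated historic district (not: is located in Zone C) → Compliance Certificate not required.
(g) is a worker-owned cooperative → Cooperative Authorization required.
(h) is a worker-owned cooperative; is located in the designated historic district (not: is located in Zone C) → Annual Authorization not required.
(i) closes 9:00 PM, at/before 1:00 AM; is a worker-owned cooperative → Late-Night Registration not required.

Commercial Permit, Compliance Authorization, Cooperative Authorization, Operating Registration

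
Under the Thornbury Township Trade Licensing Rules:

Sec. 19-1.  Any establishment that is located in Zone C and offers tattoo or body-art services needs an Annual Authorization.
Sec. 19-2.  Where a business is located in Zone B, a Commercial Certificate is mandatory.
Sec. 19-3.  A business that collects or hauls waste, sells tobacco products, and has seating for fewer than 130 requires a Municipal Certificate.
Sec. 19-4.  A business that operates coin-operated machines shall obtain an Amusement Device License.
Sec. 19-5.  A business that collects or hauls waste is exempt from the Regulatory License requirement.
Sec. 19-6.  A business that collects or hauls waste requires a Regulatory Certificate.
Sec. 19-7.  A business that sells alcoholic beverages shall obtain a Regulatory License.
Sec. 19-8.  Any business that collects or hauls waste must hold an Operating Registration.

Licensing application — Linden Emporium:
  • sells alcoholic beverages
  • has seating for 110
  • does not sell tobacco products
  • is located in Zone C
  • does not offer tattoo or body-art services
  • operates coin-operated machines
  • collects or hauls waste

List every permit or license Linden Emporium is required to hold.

Sec. 19-1. is located in Zone C; does not offer tattoo or body-art services → Annual Authorization not required.
Sec. 19-2. is located in Zone C (not: is located in Zone B) → Commercial Certificate not required.
Sec. 19-3. collects or hauls waste; does not sell tobacco products; seating 110 < 130 → Municipal Certificate not required.
Sec. 19-4. operates coin-operated machines → Amusement Device License required.
Sec. 19-5. collects or hauls waste → exempt from Regulatory License.
Sec. 19-6. collects or hauls waste → Regulatory Certificate required.
Sec. 19-7. sells alcoholic beverages → Regulatory License required.
Sec. 19-8. collects or hauls waste → Operating Registration required.

Amusement Device License, Operating Registration, Regulatory Certificate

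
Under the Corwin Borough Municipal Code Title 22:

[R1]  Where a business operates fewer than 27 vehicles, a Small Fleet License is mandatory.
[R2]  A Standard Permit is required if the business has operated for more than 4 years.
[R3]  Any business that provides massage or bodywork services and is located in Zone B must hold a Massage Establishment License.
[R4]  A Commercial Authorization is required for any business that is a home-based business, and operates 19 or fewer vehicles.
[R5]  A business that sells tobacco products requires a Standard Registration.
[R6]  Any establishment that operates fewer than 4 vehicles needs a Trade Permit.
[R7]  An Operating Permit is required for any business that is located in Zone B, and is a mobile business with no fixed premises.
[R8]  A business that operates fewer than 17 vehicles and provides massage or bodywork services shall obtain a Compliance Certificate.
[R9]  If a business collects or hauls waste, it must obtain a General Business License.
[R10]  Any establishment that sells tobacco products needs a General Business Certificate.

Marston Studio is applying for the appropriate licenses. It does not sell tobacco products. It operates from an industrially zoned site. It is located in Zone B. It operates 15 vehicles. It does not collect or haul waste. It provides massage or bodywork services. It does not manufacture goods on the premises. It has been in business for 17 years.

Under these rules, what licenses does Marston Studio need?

Compliance Certificate, Massage Establishment License, Small Fleet License, Standard Permit

[R1] vehicles 15 < 27 → Small Fleet License required.
[R2] years in business 17 > 4 → Standard Permit required.
[R3] provides massage or bodywork services; is located in Zone B → Massage Establishment License required.
[R4] operates from an industrially zoned site (not: is a home-based business); vehicles 15 ≤ 19 → Commercial Authorization not required.
[R5] does not sell tobacco products → Standard Registration not required.
[R6] vehicles 15 ≥ 4 → Trade Permit not required.
[R7] is located in Zone B; operates from an industrially zoned site (not: is a mobile business with no fixed premises) → Operating Permit not required.
[R8] vehicles 15 < 17; provides massage or bodywork services → Compliance Certificate required.
[R9] does not collect or haul waste → General Business License not required.
[R10] does not sell tobacco products → General Business Certificate not required.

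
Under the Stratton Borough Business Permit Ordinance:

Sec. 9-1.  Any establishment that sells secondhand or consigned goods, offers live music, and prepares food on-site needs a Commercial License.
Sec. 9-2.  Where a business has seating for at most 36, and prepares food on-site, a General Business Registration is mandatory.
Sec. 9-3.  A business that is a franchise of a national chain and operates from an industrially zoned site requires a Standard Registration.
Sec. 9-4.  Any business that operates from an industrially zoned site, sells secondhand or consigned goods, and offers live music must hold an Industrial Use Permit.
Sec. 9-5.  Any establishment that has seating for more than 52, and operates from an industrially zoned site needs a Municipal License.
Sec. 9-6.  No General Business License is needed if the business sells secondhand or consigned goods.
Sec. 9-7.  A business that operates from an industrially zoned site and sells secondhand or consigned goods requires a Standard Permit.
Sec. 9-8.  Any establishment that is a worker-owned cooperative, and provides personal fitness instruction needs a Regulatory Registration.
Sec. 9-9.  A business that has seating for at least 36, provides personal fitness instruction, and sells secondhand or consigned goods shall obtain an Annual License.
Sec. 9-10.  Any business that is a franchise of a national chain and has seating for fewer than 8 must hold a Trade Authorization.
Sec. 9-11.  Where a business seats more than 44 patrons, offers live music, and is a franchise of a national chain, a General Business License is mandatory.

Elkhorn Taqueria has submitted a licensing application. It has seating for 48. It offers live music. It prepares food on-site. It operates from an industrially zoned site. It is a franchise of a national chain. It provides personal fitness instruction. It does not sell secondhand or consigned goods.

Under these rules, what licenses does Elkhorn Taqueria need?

General Business License, Standard Registration

Sec. 9-1. does not sell secondhand or consigned goods; offers live music; prepares food on-site → Commercial License not required.
Sec. 9-2. seating 48 > 36; prepares food on-site → General Business Registration not required.
Sec. 9-3. is a franchise of a national chain; operates from an industrially zoned site → Standard Registration required.
Sec. 9-4. operates from an industrially zoned site; does not sell secondhand or consigned goods; offers live music → Industrial Use Permit not required.
Sec. 9-5. seating 48 ≤ 52; operates from an industrially zoned site → Municipal License not required.
Sec. 9-6. does not sell secondhand or consigned goods → General Business License exemption does not apply.
Sec. 9-7. operates from an industrially zoned site; does not sell secondhand or consigned goods → Standard Permit not required.
Sec. 9-8. is a franchise of a national chain (not: is a worker-owned cooperative); provides personal fitness instruction → Regulatory Registration not required.
Sec. 9-9. seating 48 ≥ 36; provides personal fitness instruction; does not sell secondhand or consigned goods → Annual License not required.
Sec. 9-10. is a franchise of a national chain; seating 48 ≥ 8 → Trade Authorization not required.
Sec. 9-11. seating 48 > 44; offers live music; is a franchise of a national chain → General Business License required.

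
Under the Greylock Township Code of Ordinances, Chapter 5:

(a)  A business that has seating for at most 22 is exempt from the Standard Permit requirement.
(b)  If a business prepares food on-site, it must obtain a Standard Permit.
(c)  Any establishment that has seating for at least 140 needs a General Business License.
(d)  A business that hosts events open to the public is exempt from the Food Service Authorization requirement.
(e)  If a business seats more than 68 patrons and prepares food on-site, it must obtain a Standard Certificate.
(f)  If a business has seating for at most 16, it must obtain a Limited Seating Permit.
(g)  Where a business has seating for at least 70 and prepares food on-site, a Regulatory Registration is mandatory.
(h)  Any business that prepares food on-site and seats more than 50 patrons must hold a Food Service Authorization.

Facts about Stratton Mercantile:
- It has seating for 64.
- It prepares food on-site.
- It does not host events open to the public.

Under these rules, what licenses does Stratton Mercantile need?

(a) seating 64 > 22 → Standard Permit exemption does not apply.
(b) prepares food on-site → Standard Permit required.
(c) seating 64 < 140 → General Business License not required.
(d) does not host events open to the public → Food Service Authorization exemption does not apply.
(e) seating 64 ≤ 68; prepares food on-site → Standard Certificate not required.
(f) seating 64 > 16 → Limited Seating Permit not required.
(g) seating 64 < 70; prepares food on-site → Regulatory Registration not required.
(h) prepares food on-site; seating 64 > 50 → Food Service Authorization required.

Food Service Authorization, Standard Permit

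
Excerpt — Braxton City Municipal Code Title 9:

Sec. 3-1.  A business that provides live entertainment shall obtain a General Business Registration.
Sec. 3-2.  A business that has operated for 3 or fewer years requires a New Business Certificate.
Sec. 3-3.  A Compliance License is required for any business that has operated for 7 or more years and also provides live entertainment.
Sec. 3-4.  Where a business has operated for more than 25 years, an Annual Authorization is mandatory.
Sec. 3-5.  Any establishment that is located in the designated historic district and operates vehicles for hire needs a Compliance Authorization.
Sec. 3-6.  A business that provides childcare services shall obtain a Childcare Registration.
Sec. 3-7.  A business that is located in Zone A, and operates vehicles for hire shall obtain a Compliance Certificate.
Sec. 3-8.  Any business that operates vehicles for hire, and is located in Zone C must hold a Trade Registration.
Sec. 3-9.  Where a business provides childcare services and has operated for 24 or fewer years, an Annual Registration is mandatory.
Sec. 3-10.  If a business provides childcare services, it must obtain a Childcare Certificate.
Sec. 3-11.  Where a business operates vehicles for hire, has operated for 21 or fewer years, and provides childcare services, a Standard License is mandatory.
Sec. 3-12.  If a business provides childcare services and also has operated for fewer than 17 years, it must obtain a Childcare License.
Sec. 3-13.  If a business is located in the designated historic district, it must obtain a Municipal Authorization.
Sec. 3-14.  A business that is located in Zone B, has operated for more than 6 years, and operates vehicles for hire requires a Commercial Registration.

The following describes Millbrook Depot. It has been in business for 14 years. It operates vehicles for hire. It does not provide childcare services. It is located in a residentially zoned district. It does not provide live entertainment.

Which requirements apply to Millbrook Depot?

None

Sec. 3-1. does not provide live entertainment → General Business Registration not required.
Sec. 3-2. years in business 14 > 3 → New Business Certificate not required.
Sec. 3-3. years in business 14 ≥ 7; does not provide live entertainment → Compliance License not required.
Sec. 3-4. years in business 14 ≤ 25 → Annual Authorization not required.
Sec. 3-5. is located in a residentially zoned district (not: is located in the designated historic district); operates vehicles for hire → Compliance Authorization not required.
Sec. 3-6. does not provide childcare services → Childcare Registration not required.
Sec. 3-7. is located in a residentially zoned district (not: is located in Zone A); operates vehicles for hire → Compliance Certificate not required.
Sec. 3-8. operates vehicles for hire; is located in a residentially zoned district (not: is located in Zone C) → Trade Registration not required.
Sec. 3-9. does not provide childcare services; years in business 14 ≤ 24 → Annual Registration not required.
Sec. 3-10. does not provide childcare services → Childcare Certificate not required.
Sec. 3-11. operates vehicles for hire; years in business 14 ≤ 21; does not provide childcare services → Standard License not required.
Sec. 3-12. does not provide childcare services; years in business 14 < 17 → Childcare License not required.
Sec. 3-13. is located in a residentially zoned district (not: is located in the designated historic district) → Municipal Authorization not required.
Sec. 3-14. is located in a residentially zoned district (not: is located in Zone B); years in business 14 > 6; operates vehicles for hire → Commercial Registration not required.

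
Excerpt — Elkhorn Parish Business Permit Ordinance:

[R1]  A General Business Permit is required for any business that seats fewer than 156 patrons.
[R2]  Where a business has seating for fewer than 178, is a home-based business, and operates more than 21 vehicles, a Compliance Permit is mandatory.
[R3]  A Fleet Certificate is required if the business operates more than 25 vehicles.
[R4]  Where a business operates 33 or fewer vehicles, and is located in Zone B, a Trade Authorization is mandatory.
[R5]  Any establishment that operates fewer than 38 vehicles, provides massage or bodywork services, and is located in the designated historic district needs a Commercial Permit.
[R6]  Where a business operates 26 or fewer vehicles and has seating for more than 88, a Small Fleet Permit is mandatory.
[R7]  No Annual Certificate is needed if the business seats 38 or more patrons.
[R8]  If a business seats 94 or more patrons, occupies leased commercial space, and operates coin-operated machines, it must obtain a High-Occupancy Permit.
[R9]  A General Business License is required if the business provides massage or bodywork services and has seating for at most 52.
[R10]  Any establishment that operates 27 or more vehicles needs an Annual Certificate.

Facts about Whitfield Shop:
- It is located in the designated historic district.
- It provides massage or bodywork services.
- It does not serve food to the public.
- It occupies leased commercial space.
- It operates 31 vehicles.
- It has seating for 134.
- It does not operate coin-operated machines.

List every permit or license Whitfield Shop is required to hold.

Commercial Permit, Fleet Certificate, General Business Permit

[R1] seating 134 < 156 → General Business Permit required.
[R2] seating 134 < 178; occupies leased commercial space (not: is a home-based business); vehicles 31 > 21 → Compliance Permit not required.
[R3] vehicles 31 > 25 → Fleet Certificate required.
[R4] vehicles 31 ≤ 33; is located in the designated historic district (not: is located in Zone B) → Trade Authorization not required.
[R5] vehicles 31 < 38; provides massage or bodywork services; is located in the designated historic district → Commercial Permit required.
[R6] vehicles 31 > 26; seating 134 > 88 → Small Fleet Permit not required.
[R7] seating 134 ≥ 38 → exempt from Annual Certificate.
[R8] seating 134 ≥ 94; occupies leased commercial space; does not operate coin-operated machines → High-Occupancy Permit not required.
[R9] provides massage or bodywork services; seating 134 > 52 → General Business License not required.
[R10] vehicles 31 ≥ 27 → Annual Certificate required.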